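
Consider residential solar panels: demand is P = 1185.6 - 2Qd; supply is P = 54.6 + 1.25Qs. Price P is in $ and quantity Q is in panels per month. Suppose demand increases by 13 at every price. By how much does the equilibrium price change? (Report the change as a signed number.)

ΔP = 10

Inverting to quantity form: Qd = 592.8 - 0.5P and Qs = -43.68 + 0.8P.
Equating demand and supply, 592.8 - 0.5P = -43.68 + 0.8P gives 1.3P = 636.48, so P* = 489.6.
Then Q* = 592.8 - 0.5(489.6) = 348.
After the shift, demand is Qd = 605.8 - 0.5P.
Re-solving, 1.3P = 649.48 gives P = 499.6 and Q = 356.
ΔP = 499.6 - 489.6 = 10.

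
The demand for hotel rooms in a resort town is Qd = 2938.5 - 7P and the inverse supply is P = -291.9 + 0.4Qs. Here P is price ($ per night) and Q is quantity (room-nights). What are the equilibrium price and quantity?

In direct form, Qs = 729.75 + 2.5P.
At equilibrium Qd = Qs, so 2938.5 - 7P = 729.75 + 2.5P; collecting terms, 2208.75 = 9.5P and P* = 232.5.
Plugging P* into demand: Q* = 2938.5 - 7(232.5) = 1311.

P* = 232.5, Q* = 1311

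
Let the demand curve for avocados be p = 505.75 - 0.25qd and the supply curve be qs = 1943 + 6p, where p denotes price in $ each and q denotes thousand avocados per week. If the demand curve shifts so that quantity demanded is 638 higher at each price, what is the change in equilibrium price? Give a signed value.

In direct form, qd = 2023 - 4p.
Equating demand and supply, 2023 - 4p = 1943 + 6p gives 10p = 80, so p* = 8.
Then q* = 2023 - 4(8) = 1991.
After the shift, demand is qd = 2661 - 4p.
Re-solving, 10p = 718 gives p = 71.8 and q = 2373.8.
Δp = 71.8 - 8 = 63.8.

Δp = 63.8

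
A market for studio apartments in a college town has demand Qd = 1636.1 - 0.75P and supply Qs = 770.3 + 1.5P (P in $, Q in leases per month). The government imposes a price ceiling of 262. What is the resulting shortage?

Shortage = 276.3

With P fixed at 262, quantity demanded is 1439.6 and quantity supplied is 1163.3.
Shortage = Qd - Qs = 1439.6 - 1163.3 = 276.3.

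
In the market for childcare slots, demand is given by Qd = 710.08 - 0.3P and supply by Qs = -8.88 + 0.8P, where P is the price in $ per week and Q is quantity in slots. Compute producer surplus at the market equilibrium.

Set Qd = Qs: 710.08 - 0.3P = -8.88 + 0.8P, so 718.96 = 1.1P and P* = 653.6.
From the demand curve, Q* = 710.08 - 0.3(653.6) = 514.
Supply choke price (Qs = 0): P = 11.1. Producer surplus = ½ × (653.6 - 11.1) × 514 = 165122.5.

Producer surplus = 165122.5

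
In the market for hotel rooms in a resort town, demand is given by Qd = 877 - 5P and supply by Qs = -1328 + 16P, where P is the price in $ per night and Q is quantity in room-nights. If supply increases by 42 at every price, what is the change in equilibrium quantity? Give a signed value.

The market clears where 877 - 5P = -1328 + 16P. Rearranging, 21P = 2205, hence P* = 105.
Plugging P* into demand: Q* = 877 - 5(105) = 352.
After the shift, supply is Qs = -1286 + 16P.
Re-solving, 21P = 2163 gives P = 103 and Q = 362.
ΔQ = 362 - 352 = 10.

ΔQ = 10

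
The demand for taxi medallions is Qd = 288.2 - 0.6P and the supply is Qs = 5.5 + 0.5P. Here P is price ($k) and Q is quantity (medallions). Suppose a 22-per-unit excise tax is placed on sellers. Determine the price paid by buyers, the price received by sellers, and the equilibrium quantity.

P_b = 267, P_s = 245, Q = 128

Sellers keep P_s = P_b - 22 per unit, so supply in terms of the buyer price is Qs = -5.5 + 0.5P_b.
Market clearing requires 288.2 - 0.6P_b = -5.5 + 0.5P_b; hence 293.7 = 1.1P_b and P_b = 267.
So P_s = 245 and the quantity traded is Q = 288.2 - 0.6(267) = 128.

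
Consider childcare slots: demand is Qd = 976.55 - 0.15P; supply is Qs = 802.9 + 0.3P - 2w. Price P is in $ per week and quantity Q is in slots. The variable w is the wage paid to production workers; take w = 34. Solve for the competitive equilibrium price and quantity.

With w = 34, supply is Qs = 734.9 + 0.3P.
Equating demand and supply, 976.55 - 0.15P = 734.9 + 0.3P gives 0.45P = 241.65, so P* = 537.
Plugging P* into demand: Q* = 976.55 - 0.15(537) = 896.

P* = 537, Q* = 896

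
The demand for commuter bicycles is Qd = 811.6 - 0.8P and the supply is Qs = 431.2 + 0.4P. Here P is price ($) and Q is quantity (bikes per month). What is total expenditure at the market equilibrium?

Total expenditure = 176886

Equating demand and supply, 811.6 - 0.8P = 431.2 + 0.4P gives 1.2P = 380.4, so P* = 317.
From the demand curve, Q* = 811.6 - 0.8(317) = 558.
Total expenditure = P* × Q* = 317 × 558 = 176886.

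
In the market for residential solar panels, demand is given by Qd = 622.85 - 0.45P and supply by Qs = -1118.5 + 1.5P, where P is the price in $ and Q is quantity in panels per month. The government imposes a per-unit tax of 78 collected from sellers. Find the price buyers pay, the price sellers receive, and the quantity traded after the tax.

P_b = 953, P_s = 875, Q = 194

The tax drives a wedge P_b - P_s = 78. Substituting P_s = P_b - 78 into supply: Qs = -1235.5 + 1.5P_b.
Set Qd = Qs: 622.85 - 0.45P_b = -1235.5 + 1.5P_b, so 1858.35 = 1.95P_b and P_b = 953.
So P_s = 875 and the quantity traded is Q = 622.85 - 0.45(953) = 194.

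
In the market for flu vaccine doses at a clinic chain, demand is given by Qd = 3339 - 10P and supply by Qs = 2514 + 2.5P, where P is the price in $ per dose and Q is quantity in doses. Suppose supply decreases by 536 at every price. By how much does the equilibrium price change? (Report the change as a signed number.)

ΔP = 42.88

The market clears where 3339 - 10P = 2514 + 2.5P. Rearranging, 12.5P = 825, hence P* = 66.
Then Q* = 3339 - 10(66) = 2679.
After the shift, supply is Qs = 1978 + 2.5P.
New equilibrium: 1361 = 12.5P, so P = 108.88 and Q = 2250.2.
ΔP = 108.88 - 66 = 42.88.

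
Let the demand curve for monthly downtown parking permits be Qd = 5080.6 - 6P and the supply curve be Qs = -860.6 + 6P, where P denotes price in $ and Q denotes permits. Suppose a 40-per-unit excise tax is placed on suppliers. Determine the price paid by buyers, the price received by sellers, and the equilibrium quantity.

P_b = 515.1, P_s = 475.1, Q = 1990

Suppliers keep P_s = P_b - 40 per unit, so supply in terms of the buyer price is Qs = -1100.6 + 6P_b.
Market clearing requires 5080.6 - 6P_b = -1100.6 + 6P_b; hence 6181.2 = 12P_b and P_b = 515.1.
Then P_s = 515.1 - 40 = 475.1 and Q = 5080.6 - 6(515.1) = 1990.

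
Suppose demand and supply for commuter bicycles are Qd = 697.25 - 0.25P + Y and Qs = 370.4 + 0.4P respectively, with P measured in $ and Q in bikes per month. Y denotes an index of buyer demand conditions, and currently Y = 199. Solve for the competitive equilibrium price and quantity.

P* = 809, Q* = 694

With Y = 199, demand is Qd = 896.25 - 0.25P.
Set Qd = Qs: 896.25 - 0.25P = 370.4 + 0.4P, so 525.85 = 0.65P and P* = 809.
Then Q* = 896.25 - 0.25(809) = 694.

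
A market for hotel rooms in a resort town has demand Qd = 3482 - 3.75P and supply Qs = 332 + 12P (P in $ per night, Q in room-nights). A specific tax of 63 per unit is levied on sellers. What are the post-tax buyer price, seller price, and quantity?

The tax drives a wedge P_b - P_s = 63. Substituting P_s = P_b - 63 into supply: Qs = -424 + 12P_b.
Equate demand and the shifted supply: 3482 - 3.75P_b = -424 + 12P_b, giving 15.75P_b = 3906, so P_b = 248.
So P_s = 185 and the quantity traded is Q = 3482 - 3.75(248) = 2552.

P_b = 248, P_s = 185, Q = 2552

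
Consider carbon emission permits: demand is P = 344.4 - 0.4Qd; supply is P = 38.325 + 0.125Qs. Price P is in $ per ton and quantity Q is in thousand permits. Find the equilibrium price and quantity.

In direct form, Qd = 861 - 2.5P and Qs = -306.6 + 8P.
At equilibrium Qd = Qs, so 861 - 2.5P = -306.6 + 8P; collecting terms, 1167.6 = 10.5P and P* = 111.2.
From the demand curve, Q* = 861 - 2.5(111.2) = 583.

P* = 111.2, Q* = 583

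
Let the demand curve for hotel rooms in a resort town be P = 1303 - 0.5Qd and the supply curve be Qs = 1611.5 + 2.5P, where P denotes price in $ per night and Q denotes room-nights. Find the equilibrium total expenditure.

Solving each curve for Q: Qd = 2606 - 2P.
At equilibrium Qd = Qs, so 2606 - 2P = 1611.5 + 2.5P; collecting terms, 994.5 = 4.5P and P* = 221.
From the demand curve, Q* = 2606 - 2(221) = 2164.
Total expenditure = P* × Q* = 221 × 2164 = 478244.

Total expenditure = 478244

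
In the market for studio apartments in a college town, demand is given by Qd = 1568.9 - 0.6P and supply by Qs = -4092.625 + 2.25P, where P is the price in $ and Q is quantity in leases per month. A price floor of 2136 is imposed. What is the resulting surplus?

Evaluating both curves at the floor price 2136 gives Qd = 287.3, Qs = 713.375.
Surplus = Qs - Qd = 713.375 - 287.3 = 426.075.

Surplus = 426.075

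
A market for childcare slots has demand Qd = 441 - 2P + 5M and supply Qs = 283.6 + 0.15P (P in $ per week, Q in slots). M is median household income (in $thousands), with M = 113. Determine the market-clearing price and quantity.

P* = 336, Q* = 334

With M = 113, demand is Qd = 1006 - 2P.
The market clears where 1006 - 2P = 283.6 + 0.15P. Rearranging, 2.15P = 722.4, hence P* = 336.
Substitute back: Q* = 1006 - 2(336) = 334.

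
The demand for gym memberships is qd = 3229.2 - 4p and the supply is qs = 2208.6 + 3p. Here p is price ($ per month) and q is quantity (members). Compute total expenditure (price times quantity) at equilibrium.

Set qd = qs: 3229.2 - 4p = 2208.6 + 3p, so 1020.6 = 7p and p* = 145.8.
Substitute back: q* = 3229.2 - 4(145.8) = 2646.
Total expenditure = p* × q* = 145.8 × 2646 = 385786.8.

Total expenditure = 385786.8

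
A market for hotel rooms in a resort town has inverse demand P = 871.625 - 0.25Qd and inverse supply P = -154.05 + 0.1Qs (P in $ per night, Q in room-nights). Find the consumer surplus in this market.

Consumer surplus = 1073478.78125

In direct form, Qd = 3486.5 - 4P and Qs = 1540.5 + 10P.
The market clears where 3486.5 - 4P = 1540.5 + 10P. Rearranging, 14P = 1946, hence P* = 139.
Substitute back: Q* = 3486.5 - 4(139) = 2930.5.
Demand choke price (Qd = 0): P = 3486.5/4 = 871.625. Consumer surplus = ½ × (871.625 - 139) × 2930.5 = 1073478.78125.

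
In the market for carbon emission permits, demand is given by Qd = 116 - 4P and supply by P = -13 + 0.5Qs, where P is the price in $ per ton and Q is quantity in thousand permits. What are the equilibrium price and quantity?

Solving each curve for Q: Qs = 26 + 2P.
The market clears where 116 - 4P = 26 + 2P. Rearranging, 6P = 90, hence P* = 15.
Substitute back: Q* = 116 - 4(15) = 56.

P* = 15, Q* = 56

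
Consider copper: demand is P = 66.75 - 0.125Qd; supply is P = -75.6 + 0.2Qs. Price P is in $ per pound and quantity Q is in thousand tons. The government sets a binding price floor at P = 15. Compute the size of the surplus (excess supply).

Solving each curve for Q: Qd = 534 - 8P and Qs = 378 + 5P.
Evaluating both curves at the floor price 15 gives Qd = 414, Qs = 453.
Surplus = Qs - Qd = 453 - 414 = 39.

Surplus = 39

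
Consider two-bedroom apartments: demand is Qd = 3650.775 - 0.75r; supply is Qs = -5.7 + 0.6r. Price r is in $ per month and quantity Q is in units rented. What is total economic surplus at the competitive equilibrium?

At equilibrium Qd = Qs, so 3650.775 - 0.75r = -5.7 + 0.6r; collecting terms, 3656.475 = 1.35r and r* = 2708.5.
Plugging r* into demand: Q* = 3650.775 - 0.75(2708.5) = 1619.4.
Demand choke price = 4867.7; supply choke price = 9.5. CS = ½(4867.7 - 2708.5)(1619.4) = 1748304.24; PS = ½(2708.5 - 9.5)(1619.4) = 2185380.3. Total surplus = 3933684.54.

Total surplus = 3933684.54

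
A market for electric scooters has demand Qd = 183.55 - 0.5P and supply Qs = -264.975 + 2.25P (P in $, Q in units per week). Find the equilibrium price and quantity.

Equating demand and supply, 183.55 - 0.5P = -264.975 + 2.25P gives 2.75P = 448.525, so P* = 163.1.
Then Q* = 183.55 - 0.5(163.1) = 102.

P* = 163.1, Q* = 102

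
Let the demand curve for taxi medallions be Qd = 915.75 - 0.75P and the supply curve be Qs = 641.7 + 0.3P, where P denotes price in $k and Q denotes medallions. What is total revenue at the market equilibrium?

Total revenue = 187920

At equilibrium Qd = Qs, so 915.75 - 0.75P = 641.7 + 0.3P; collecting terms, 274.05 = 1.05P and P* = 261.
From the demand curve, Q* = 915.75 - 0.75(261) = 720.
Total revenue = P* × Q* = 261 × 720 = 187920.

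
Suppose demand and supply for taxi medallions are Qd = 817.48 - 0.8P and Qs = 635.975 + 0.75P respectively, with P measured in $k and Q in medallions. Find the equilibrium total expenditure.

At equilibrium Qd = Qs, so 817.48 - 0.8P = 635.975 + 0.75P; collecting terms, 181.505 = 1.55P and P* = 117.1.
Plugging P* into demand: Q* = 817.48 - 0.8(117.1) = 723.8.
Total expenditure = P* × Q* = 117.1 × 723.8 = 84756.98.

Total expenditure = 84756.98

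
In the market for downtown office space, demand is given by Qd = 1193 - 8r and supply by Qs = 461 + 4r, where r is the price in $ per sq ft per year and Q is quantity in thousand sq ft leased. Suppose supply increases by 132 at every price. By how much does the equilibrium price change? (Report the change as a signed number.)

Equating demand and supply, 1193 - 8r = 461 + 4r gives 12r = 732, so r* = 61.
Then Q* = 1193 - 8(61) = 705.
After the shift, supply is Qs = 593 + 4r.
Re-solving, 12r = 600 gives r = 50 and Q = 793.
Δr = 50 - 61 = -11.

Δr = -11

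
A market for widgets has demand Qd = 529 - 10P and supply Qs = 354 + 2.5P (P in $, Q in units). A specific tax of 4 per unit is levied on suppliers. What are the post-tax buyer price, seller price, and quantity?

With a tax of 4 on suppliers, they supply based on the net price P_s = P_b - 4, so Qs = 344 + 2.5P_b.
Market clearing requires 529 - 10P_b = 344 + 2.5P_b; hence 185 = 12.5P_b and P_b = 14.8.
Then P_s = 14.8 - 4 = 10.8 and Q = 529 - 10(14.8) = 381.

P_b = 14.8, P_s = 10.8, Q = 381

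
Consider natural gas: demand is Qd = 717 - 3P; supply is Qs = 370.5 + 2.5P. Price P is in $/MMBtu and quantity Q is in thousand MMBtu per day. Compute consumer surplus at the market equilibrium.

The market clears where 717 - 3P = 370.5 + 2.5P. Rearranging, 5.5P = 346.5, hence P* = 63.
From the demand curve, Q* = 717 - 3(63) = 528.
Demand choke price (Qd = 0): P = 717/3 = 239. Consumer surplus = ½ × (239 - 63) × 528 = 46464.

Consumer surplus = 46464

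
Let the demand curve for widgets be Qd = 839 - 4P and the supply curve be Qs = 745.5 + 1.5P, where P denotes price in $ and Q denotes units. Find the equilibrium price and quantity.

At equilibrium Qd = Qs, so 839 - 4P = 745.5 + 1.5P; collecting terms, 93.5 = 5.5P and P* = 17.
Then Q* = 839 - 4(17) = 771.

P* = 17, Q* = 771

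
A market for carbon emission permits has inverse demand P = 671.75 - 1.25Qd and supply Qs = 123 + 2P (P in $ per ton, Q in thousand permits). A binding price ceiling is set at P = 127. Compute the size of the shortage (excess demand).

Shortage = 58.8

Solving each curve for Q: Qd = 537.4 - 0.8P.
With P fixed at 127, quantity demanded is 435.8 and quantity supplied is 377.
Shortage = Qd - Qs = 435.8 - 377 = 58.8.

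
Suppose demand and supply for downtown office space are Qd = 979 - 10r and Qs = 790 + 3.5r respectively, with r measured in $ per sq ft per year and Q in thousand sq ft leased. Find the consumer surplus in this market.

Equating demand and supply, 979 - 10r = 790 + 3.5r gives 13.5r = 189, so r* = 14.
Plugging r* into demand: Q* = 979 - 10(14) = 839.
Demand choke price (Qd = 0): r = 979/10 = 97.9. Consumer surplus = ½ × (97.9 - 14) × 839 = 35196.05.

Consumer surplus = 35196.05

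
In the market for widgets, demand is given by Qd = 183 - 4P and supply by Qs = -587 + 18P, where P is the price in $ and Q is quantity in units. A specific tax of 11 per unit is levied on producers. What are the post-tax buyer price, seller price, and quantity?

With a tax of 11 on producers, they supply based on the net price P_s = P_b - 11, so Qs = -785 + 18P_b.
Equate demand and the shifted supply: 183 - 4P_b = -785 + 18P_b, giving 22P_b = 968, so P_b = 44.
So P_s = 33 and the quantity traded is Q = 183 - 4(44) = 7.

P_b = 44, P_s = 33, Q = 7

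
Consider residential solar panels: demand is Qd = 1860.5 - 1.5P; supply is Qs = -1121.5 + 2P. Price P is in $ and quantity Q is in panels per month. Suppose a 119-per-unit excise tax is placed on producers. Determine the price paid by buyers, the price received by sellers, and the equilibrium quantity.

P_b = 920, P_s = 801, Q = 480.5

Producers keep P_s = P_b - 119 per unit, so supply in terms of the buyer price is Qs = -1359.5 + 2P_b.
Market clearing requires 1860.5 - 1.5P_b = -1359.5 + 2P_b; hence 3220 = 3.5P_b and P_b = 920.
So P_s = 801 and the quantity traded is Q = 1860.5 - 1.5(920) = 480.5.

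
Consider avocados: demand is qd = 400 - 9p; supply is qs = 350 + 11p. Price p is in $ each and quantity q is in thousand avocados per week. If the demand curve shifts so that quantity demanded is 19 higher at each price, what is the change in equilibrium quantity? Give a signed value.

Δq = 10.45

Equating demand and supply, 400 - 9p = 350 + 11p gives 20p = 50, so p* = 2.5.
Then q* = 400 - 9(2.5) = 377.5.
After the shift, demand is qd = 419 - 9p.
New equilibrium: 69 = 20p, so p = 3.45 and q = 387.95.
Δq = 387.95 - 377.5 = 10.45.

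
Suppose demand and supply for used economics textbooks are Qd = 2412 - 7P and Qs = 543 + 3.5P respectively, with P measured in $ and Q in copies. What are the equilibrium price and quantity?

At equilibrium Qd = Qs, so 2412 - 7P = 543 + 3.5P; collecting terms, 1869 = 10.5P and P* = 178.
From the demand curve, Q* = 2412 - 7(178) = 1166.

P* = 178, Q* = 1166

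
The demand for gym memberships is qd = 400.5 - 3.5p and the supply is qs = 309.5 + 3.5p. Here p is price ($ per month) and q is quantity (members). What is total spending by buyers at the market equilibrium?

Equating demand and supply, 400.5 - 3.5p = 309.5 + 3.5p gives 7p = 91, so p* = 13.
From the demand curve, q* = 400.5 - 3.5(13) = 355.
Total spending by buyers = p* × q* = 13 × 355 = 4615.

Total spending by buyers = 4615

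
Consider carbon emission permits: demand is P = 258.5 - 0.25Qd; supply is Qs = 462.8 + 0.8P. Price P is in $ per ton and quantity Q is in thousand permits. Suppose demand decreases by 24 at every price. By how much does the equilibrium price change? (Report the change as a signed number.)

Rewriting in direct form: Qd = 1034 - 4P.
The market clears where 1034 - 4P = 462.8 + 0.8P. Rearranging, 4.8P = 571.2, hence P* = 119.
From the demand curve, Q* = 1034 - 4(119) = 558.
After the shift, demand is Qd = 1010 - 4P.
Re-solving, 4.8P = 547.2 gives P = 114 and Q = 554.
ΔP = 114 - 119 = -5.

ΔP = -5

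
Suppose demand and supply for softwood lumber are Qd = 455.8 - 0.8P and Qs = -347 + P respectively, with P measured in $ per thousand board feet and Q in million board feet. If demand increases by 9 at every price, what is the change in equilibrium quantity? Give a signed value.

ΔQ = 5

Equating demand and supply, 455.8 - 0.8P = -347 + P gives 1.8P = 802.8, so P* = 446.
Plugging P* into demand: Q* = 455.8 - 0.8(446) = 99.
After the shift, demand is Qd = 464.8 - 0.8P.
The new intersection has 811.8 = 1.8P, i.e. P = 451, Q = 104.
ΔQ = 104 - 99 = 5.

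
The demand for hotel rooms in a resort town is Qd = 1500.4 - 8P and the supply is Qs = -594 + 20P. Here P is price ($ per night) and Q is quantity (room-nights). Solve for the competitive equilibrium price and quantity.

P* = 74.8, Q* = 902

Equating demand and supply, 1500.4 - 8P = -594 + 20P gives 28P = 2094.4, so P* = 74.8.
From the demand curve, Q* = 1500.4 - 8(74.8) = 902.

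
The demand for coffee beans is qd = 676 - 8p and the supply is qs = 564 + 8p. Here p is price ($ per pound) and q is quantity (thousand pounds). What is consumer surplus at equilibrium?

At equilibrium qd = qs, so 676 - 8p = 564 + 8p; collecting terms, 112 = 16p and p* = 7.
Then q* = 676 - 8(7) = 620.
Demand choke price (qd = 0): p = 676/8 = 84.5. Consumer surplus = ½ × (84.5 - 7) × 620 = 24025.

Consumer surplus = 24025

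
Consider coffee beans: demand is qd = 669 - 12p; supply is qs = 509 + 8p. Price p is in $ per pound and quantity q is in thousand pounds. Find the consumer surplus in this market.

At equilibrium qd = qs, so 669 - 12p = 509 + 8p; collecting terms, 160 = 20p and p* = 8.
Plugging p* into demand: q* = 669 - 12(8) = 573.
Demand choke price (qd = 0): p = 669/12 = 55.75. Consumer surplus = ½ × (55.75 - 8) × 573 = 13680.375.

Consumer surplus = 13680.375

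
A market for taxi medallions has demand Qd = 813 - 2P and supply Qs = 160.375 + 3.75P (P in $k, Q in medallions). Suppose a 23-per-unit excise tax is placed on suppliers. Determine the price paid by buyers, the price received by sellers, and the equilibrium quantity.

P_b = 128.5, P_s = 105.5, Q = 556

The tax drives a wedge P_b - P_s = 23. Substituting P_s = P_b - 23 into supply: Qs = 74.125 + 3.75P_b.
Set Qd = Qs: 813 - 2P_b = 74.125 + 3.75P_b, so 738.875 = 5.75P_b and P_b = 128.5.
Then P_s = 128.5 - 23 = 105.5 and Q = 813 - 2(128.5) = 556.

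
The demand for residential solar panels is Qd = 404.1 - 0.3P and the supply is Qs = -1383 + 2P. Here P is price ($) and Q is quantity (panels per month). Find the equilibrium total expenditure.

Equating demand and supply, 404.1 - 0.3P = -1383 + 2P gives 2.3P = 1787.1, so P* = 777.
Then Q* = 404.1 - 0.3(777) = 171.
Total expenditure = P* × Q* = 777 × 171 = 132867.

Total expenditure = 132867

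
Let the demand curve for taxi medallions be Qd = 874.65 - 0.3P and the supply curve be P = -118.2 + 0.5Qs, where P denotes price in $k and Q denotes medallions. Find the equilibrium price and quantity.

Rewriting in direct form: Qs = 236.4 + 2P.
The market clears where 874.65 - 0.3P = 236.4 + 2P. Rearranging, 2.3P = 638.25, hence P* = 277.5.
Then Q* = 874.65 - 0.3(277.5) = 791.4.

P* = 277.5, Q* = 791.4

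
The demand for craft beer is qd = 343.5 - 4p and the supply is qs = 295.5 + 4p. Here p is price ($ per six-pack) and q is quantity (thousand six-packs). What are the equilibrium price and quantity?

p* = 6, q* = 319.5

At equilibrium qd = qs, so 343.5 - 4p = 295.5 + 4p; collecting terms, 48 = 8p and p* = 6.
From the demand curve, q* = 343.5 - 4(6) = 319.5.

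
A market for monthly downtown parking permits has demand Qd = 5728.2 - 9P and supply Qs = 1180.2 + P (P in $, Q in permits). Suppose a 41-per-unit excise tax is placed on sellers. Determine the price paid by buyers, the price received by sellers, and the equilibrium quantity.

The tax drives a wedge P_b - P_s = 41. Substituting P_s = P_b - 41 into supply: Qs = 1139.2 + P_b.
Equate demand and the shifted supply: 5728.2 - 9P_b = 1139.2 + P_b, giving 10P_b = 4589, so P_b = 458.9.
So P_s = 417.9 and the quantity traded is Q = 5728.2 - 9(458.9) = 1598.1.

P_b = 458.9, P_s = 417.9, Q = 1598.1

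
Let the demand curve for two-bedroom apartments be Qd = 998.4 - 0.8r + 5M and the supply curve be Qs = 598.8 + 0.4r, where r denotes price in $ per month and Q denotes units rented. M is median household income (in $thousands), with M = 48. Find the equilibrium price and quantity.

With M = 48, demand is Qd = 1238.4 - 0.8r.
At equilibrium Qd = Qs, so 1238.4 - 0.8r = 598.8 + 0.4r; collecting terms, 639.6 = 1.2r and r* = 533.
Then Q* = 1238.4 - 0.8(533) = 812.

r* = 533, Q* = 812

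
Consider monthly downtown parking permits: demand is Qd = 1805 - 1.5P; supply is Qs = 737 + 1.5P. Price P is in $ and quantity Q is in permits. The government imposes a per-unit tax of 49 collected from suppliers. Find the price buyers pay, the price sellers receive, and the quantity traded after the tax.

Suppliers keep P_s = P_b - 49 per unit, so supply in terms of the buyer price is Qs = 663.5 + 1.5P_b.
Set Qd = Qs: 1805 - 1.5P_b = 663.5 + 1.5P_b, so 1141.5 = 3P_b and P_b = 380.5.
So P_s = 331.5 and the quantity traded is Q = 1805 - 1.5(380.5) = 1234.25.

P_b = 380.5, P_s = 331.5, Q = 1234.25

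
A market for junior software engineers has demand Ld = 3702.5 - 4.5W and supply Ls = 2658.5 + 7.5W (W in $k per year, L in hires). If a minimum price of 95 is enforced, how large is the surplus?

Surplus = 96

With W fixed at 95, quantity demanded is 3275 and quantity supplied is 3371.
Surplus = Ls - Ld = 3371 - 3275 = 96.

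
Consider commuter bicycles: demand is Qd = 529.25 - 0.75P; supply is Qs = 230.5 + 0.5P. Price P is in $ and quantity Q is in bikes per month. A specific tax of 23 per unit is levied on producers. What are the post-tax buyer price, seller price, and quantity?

With a tax of 23 on producers, they supply based on the net price P_s = P_b - 23, so Qs = 219 + 0.5P_b.
Equate demand and the shifted supply: 529.25 - 0.75P_b = 219 + 0.5P_b, giving 1.25P_b = 310.25, so P_b = 248.2.
Then P_s = 248.2 - 23 = 225.2 and Q = 529.25 - 0.75(248.2) = 343.1.

P_b = 248.2, P_s = 225.2, Q = 343.1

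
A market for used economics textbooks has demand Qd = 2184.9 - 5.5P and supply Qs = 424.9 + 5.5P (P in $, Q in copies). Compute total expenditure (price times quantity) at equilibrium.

Total expenditure = 208784

The market clears where 2184.9 - 5.5P = 424.9 + 5.5P. Rearranging, 11P = 1760, hence P* = 160.
Then Q* = 2184.9 - 5.5(160) = 1304.9.
Total expenditure = P* × Q* = 160 × 1304.9 = 208784.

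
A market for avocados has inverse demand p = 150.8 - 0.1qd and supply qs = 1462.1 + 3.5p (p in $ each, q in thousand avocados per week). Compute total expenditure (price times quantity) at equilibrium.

In direct form, qd = 1508 - 10p.
The market clears where 1508 - 10p = 1462.1 + 3.5p. Rearranging, 13.5p = 45.9, hence p* = 3.4.
Then q* = 1508 - 10(3.4) = 1474.
Total expenditure = p* × q* = 3.4 × 1474 = 5011.6.

Total expenditure = 5011.6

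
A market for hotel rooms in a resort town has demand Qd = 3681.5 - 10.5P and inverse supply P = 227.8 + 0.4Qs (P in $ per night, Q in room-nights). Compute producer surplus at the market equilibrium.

Inverting to quantity form: Qs = -569.5 + 2.5P.
Equating demand and supply, 3681.5 - 10.5P = -569.5 + 2.5P gives 13P = 4251, so P* = 327.
From the demand curve, Q* = 3681.5 - 10.5(327) = 248.
Supply choke price (Qs = 0): P = 227.8. Producer surplus = ½ × (327 - 227.8) × 248 = 12300.8.

Producer surplus = 12300.8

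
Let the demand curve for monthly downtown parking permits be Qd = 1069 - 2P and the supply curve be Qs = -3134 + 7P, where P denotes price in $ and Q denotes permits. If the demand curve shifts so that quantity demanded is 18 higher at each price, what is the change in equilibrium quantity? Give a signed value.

ΔQ = 14

The market clears where 1069 - 2P = -3134 + 7P. Rearranging, 9P = 4203, hence P* = 467.
Then Q* = 1069 - 2(467) = 135.
After the shift, demand is Qd = 1087 - 2P.
The new intersection has 4221 = 9P, i.e. P = 469, Q = 149.
ΔQ = 149 - 135 = 14.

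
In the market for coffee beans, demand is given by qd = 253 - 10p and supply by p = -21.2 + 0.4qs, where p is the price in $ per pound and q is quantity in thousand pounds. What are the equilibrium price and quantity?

p* = 16, q* = 93

Inverting to quantity form: qs = 53 + 2.5p.
The market clears where 253 - 10p = 53 + 2.5p. Rearranging, 12.5p = 200, hence p* = 16.
Plugging p* into demand: q* = 253 - 10(16) = 93.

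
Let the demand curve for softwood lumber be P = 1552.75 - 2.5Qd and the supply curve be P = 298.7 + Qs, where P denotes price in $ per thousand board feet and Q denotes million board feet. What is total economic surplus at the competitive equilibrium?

Inverting to quantity form: Qd = 621.1 - 0.4P and Qs = -298.7 + P.
The market clears where 621.1 - 0.4P = -298.7 + P. Rearranging, 1.4P = 919.8, hence P* = 657.
Substitute back: Q* = 621.1 - 0.4(657) = 358.3.
Demand choke price = 1552.75; supply choke price = 298.7. CS = ½(1552.75 - 657)(358.3) = 160473.6125; PS = ½(657 - 298.7)(358.3) = 64189.445. Total surplus = 224663.0575.

Total surplus = 224663.0575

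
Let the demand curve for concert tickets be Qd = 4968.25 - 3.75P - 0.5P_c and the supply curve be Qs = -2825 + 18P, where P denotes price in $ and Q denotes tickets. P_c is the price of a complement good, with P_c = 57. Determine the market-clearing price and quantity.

P* = 357, Q* = 3601

With P_c = 57, demand is Qd = 4939.75 - 3.75P.
At equilibrium Qd = Qs, so 4939.75 - 3.75P = -2825 + 18P; collecting terms, 7764.75 = 21.75P and P* = 357.
Substitute back: Q* = 4939.75 - 3.75(357) = 3601.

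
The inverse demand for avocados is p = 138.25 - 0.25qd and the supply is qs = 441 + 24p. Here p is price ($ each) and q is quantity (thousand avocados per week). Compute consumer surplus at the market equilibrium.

Solving each curve for q: qd = 553 - 4p.
At equilibrium qd = qs, so 553 - 4p = 441 + 24p; collecting terms, 112 = 28p and p* = 4.
Then q* = 553 - 4(4) = 537.
Demand choke price (qd = 0): p = 553/4 = 138.25. Consumer surplus = ½ × (138.25 - 4) × 537 = 36046.125.

Consumer surplus = 36046.125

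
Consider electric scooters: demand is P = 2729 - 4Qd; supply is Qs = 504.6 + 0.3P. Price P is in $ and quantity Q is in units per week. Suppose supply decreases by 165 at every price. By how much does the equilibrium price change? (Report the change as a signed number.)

Inverting to quantity form: Qd = 682.25 - 0.25P.
At equilibrium Qd = Qs, so 682.25 - 0.25P = 504.6 + 0.3P; collecting terms, 177.65 = 0.55P and P* = 323.
Plugging P* into demand: Q* = 682.25 - 0.25(323) = 601.5.
After the shift, supply is Qs = 339.6 + 0.3P.
The new intersection has 342.65 = 0.55P, i.e. P = 623, Q = 526.5.
ΔP = 623 - 323 = 300.

ΔP = 300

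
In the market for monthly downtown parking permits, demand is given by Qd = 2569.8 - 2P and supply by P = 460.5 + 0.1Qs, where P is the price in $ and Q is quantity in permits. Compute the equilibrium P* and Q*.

P* = 597.9, Q* = 1374

In direct form, Qs = -4605 + 10P.
At equilibrium Qd = Qs, so 2569.8 - 2P = -4605 + 10P; collecting terms, 7174.8 = 12P and P* = 597.9.
Plugging P* into demand: Q* = 2569.8 - 2(597.9) = 1374.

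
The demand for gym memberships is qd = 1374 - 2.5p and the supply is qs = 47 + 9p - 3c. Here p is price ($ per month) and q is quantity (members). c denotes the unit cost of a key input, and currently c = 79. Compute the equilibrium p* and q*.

With c = 79, supply is qs = -190 + 9p.
Equating demand and supply, 1374 - 2.5p = -190 + 9p gives 11.5p = 1564, so p* = 136.
From the demand curve, q* = 1374 - 2.5(136) = 1034.

p* = 136, q* = 1034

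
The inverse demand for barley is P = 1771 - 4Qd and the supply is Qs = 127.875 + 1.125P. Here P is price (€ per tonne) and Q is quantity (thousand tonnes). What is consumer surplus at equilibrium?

In direct form, Qd = 442.75 - 0.25P.
At equilibrium Qd = Qs, so 442.75 - 0.25P = 127.875 + 1.125P; collecting terms, 314.875 = 1.375P and P* = 229.
Substitute back: Q* = 442.75 - 0.25(229) = 385.5.
Demand choke price (Qd = 0): P = 442.75/0.25 = 1771. Consumer surplus = ½ × (1771 - 229) × 385.5 = 297220.5.

Consumer surplus = 297220.5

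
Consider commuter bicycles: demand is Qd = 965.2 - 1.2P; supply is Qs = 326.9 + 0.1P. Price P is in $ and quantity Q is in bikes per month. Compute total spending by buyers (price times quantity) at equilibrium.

Total spending by buyers = 184616

The market clears where 965.2 - 1.2P = 326.9 + 0.1P. Rearranging, 1.3P = 638.3, hence P* = 491.
Then Q* = 965.2 - 1.2(491) = 376.
Total spending by buyers = P* × Q* = 491 × 376 = 184616.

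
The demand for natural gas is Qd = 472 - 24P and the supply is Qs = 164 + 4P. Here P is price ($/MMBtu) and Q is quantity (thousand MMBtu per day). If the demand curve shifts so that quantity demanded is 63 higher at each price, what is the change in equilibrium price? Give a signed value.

ΔP = 2.25

Equating demand and supply, 472 - 24P = 164 + 4P gives 28P = 308, so P* = 11.
Plugging P* into demand: Q* = 472 - 24(11) = 208.
After the shift, demand is Qd = 535 - 24P.
Re-solving, 28P = 371 gives P = 13.25 and Q = 217.
ΔP = 13.25 - 11 = 2.25.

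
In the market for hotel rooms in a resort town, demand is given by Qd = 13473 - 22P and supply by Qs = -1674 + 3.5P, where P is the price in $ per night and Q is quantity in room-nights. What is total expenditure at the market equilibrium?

Total expenditure = 240570

Set Qd = Qs: 13473 - 22P = -1674 + 3.5P, so 15147 = 25.5P and P* = 594.
From the demand curve, Q* = 13473 - 22(594) = 405.
Total expenditure = P* × Q* = 594 × 405 = 240570.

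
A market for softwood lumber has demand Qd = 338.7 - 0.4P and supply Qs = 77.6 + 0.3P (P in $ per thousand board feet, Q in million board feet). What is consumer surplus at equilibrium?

Set Qd = Qs: 338.7 - 0.4P = 77.6 + 0.3P, so 261.1 = 0.7P and P* = 373.
From the demand curve, Q* = 338.7 - 0.4(373) = 189.5.
Demand choke price (Qd = 0): P = 338.7/0.4 = 846.75. Consumer surplus = ½ × (846.75 - 373) × 189.5 = 44887.8125.

Consumer surplus = 44887.8125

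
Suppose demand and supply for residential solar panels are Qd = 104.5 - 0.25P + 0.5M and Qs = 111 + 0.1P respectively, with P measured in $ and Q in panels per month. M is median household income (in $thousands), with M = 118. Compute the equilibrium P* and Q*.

With M = 118, demand is Qd = 163.5 - 0.25P.
At equilibrium Qd = Qs, so 163.5 - 0.25P = 111 + 0.1P; collecting terms, 52.5 = 0.35P and P* = 150.
Plugging P* into demand: Q* = 163.5 - 0.25(150) = 126.

P* = 150, Q* = 126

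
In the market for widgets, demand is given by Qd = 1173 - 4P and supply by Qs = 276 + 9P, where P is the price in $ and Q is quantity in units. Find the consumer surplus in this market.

Consumer surplus = 100576.125

Equating demand and supply, 1173 - 4P = 276 + 9P gives 13P = 897, so P* = 69.
From the demand curve, Q* = 1173 - 4(69) = 897.
Demand choke price (Qd = 0): P = 1173/4 = 293.25. Consumer surplus = ½ × (293.25 - 69) × 897 = 100576.125.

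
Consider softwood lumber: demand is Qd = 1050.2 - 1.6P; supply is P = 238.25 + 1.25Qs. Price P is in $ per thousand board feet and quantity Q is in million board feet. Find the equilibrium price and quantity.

P* = 517, Q* = 223

Inverting to quantity form: Qs = -190.6 + 0.8P.
The market clears where 1050.2 - 1.6P = -190.6 + 0.8P. Rearranging, 2.4P = 1240.8, hence P* = 517.
Substitute back: Q* = 1050.2 - 1.6(517) = 223.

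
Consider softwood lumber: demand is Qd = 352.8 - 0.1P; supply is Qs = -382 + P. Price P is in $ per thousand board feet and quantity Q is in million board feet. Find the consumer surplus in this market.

Set Qd = Qs: 352.8 - 0.1P = -382 + P, so 734.8 = 1.1P and P* = 668.
Then Q* = 352.8 - 0.1(668) = 286.
Demand choke price (Qd = 0): P = 352.8/0.1 = 3528. Consumer surplus = ½ × (3528 - 668) × 286 = 408980.

Consumer surplus = 408980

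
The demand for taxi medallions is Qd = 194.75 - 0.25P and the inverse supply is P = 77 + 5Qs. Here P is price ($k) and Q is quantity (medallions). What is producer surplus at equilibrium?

Rewriting in direct form: Qs = -15.4 + 0.2P.
At equilibrium Qd = Qs, so 194.75 - 0.25P = -15.4 + 0.2P; collecting terms, 210.15 = 0.45P and P* = 467.
Then Q* = 194.75 - 0.25(467) = 78.
Supply choke price (Qs = 0): P = 77. Producer surplus = ½ × (467 - 77) × 78 = 15210.

Producer surplus = 15210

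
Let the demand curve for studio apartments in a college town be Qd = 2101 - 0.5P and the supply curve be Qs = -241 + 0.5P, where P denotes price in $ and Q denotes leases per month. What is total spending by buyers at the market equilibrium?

At equilibrium Qd = Qs, so 2101 - 0.5P = -241 + 0.5P; collecting terms, 2342 = P and P* = 2342.
Then Q* = 2101 - 0.5(2342) = 930.
Total spending by buyers = P* × Q* = 2342 × 930 = 2178060.

Total spending by buyers = 2178060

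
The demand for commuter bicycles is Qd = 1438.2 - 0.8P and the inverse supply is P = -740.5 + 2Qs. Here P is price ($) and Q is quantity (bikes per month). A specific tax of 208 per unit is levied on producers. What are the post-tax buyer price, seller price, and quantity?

Solving each curve for Q: Qs = 370.25 + 0.5P.
Producers keep P_s = P_b - 208 per unit, so supply in terms of the buyer price is Qs = 266.25 + 0.5P_b.
Market clearing requires 1438.2 - 0.8P_b = 266.25 + 0.5P_b; hence 1171.95 = 1.3P_b and P_b = 901.5.
Then P_s = 901.5 - 208 = 693.5 and Q = 1438.2 - 0.8(901.5) = 717.

P_b = 901.5, P_s = 693.5, Q = 717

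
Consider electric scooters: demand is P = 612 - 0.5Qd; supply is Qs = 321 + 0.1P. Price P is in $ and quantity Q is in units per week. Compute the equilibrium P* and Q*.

Solving each curve for Q: Qd = 1224 - 2P.
The market clears where 1224 - 2P = 321 + 0.1P. Rearranging, 2.1P = 903, hence P* = 430.
Then Q* = 1224 - 2(430) = 364.

P* = 430, Q* = 364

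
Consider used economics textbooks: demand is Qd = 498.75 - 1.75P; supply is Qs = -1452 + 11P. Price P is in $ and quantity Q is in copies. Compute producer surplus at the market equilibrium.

Producer surplus = 2425.5

Set Qd = Qs: 498.75 - 1.75P = -1452 + 11P, so 1950.75 = 12.75P and P* = 153.
Substitute back: Q* = 498.75 - 1.75(153) = 231.
Supply choke price (Qs = 0): P = 132. Producer surplus = ½ × (153 - 132) × 231 = 2425.5.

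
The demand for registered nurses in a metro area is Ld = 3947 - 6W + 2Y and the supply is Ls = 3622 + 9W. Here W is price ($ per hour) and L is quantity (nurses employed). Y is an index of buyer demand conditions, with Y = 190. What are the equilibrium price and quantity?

With Y = 190, demand is Ld = 4327 - 6W.
At equilibrium Ld = Ls, so 4327 - 6W = 3622 + 9W; collecting terms, 705 = 15W and W* = 47.
From the demand curve, L* = 4327 - 6(47) = 4045.

W* = 47, L* = 4045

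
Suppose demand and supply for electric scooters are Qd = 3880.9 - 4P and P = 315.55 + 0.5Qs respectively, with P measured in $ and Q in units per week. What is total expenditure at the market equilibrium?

In direct form, Qs = -631.1 + 2P.
Set Qd = Qs: 3880.9 - 4P = -631.1 + 2P, so 4512 = 6P and P* = 752.
Substitute back: Q* = 3880.9 - 4(752) = 872.9.
Total expenditure = P* × Q* = 752 × 872.9 = 656420.8.

Total expenditure = 656420.8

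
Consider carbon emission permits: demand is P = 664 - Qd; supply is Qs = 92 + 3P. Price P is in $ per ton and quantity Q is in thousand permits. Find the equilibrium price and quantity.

Solving each curve for Q: Qd = 664 - P.
The market clears where 664 - P = 92 + 3P. Rearranging, 4P = 572, hence P* = 143.
Then Q* = 664 - 143 = 521.

P* = 143, Q* = 521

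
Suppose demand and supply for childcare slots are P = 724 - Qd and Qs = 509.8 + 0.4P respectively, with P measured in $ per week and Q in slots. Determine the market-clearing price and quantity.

Solving each curve for Q: Qd = 724 - P.
Equating demand and supply, 724 - P = 509.8 + 0.4P gives 1.4P = 214.2, so P* = 153.
Substitute back: Q* = 724 - 153 = 571.

P* = 153, Q* = 571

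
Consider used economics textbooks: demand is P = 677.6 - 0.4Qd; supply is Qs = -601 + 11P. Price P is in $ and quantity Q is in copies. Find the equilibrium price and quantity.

P* = 170, Q* = 1269

Solving each curve for Q: Qd = 1694 - 2.5P.
Equating demand and supply, 1694 - 2.5P = -601 + 11P gives 13.5P = 2295, so P* = 170.
Then Q* = 1694 - 2.5(170) = 1269.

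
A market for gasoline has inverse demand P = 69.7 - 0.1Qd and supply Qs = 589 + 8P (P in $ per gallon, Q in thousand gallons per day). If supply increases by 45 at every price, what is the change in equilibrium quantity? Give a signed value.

Rewriting in direct form: Qd = 697 - 10P.
Equating demand and supply, 697 - 10P = 589 + 8P gives 18P = 108, so P* = 6.
From the demand curve, Q* = 697 - 10(6) = 637.
After the shift, supply is Qs = 634 + 8P.
New equilibrium: 63 = 18P, so P = 3.5 and Q = 662.
ΔQ = 662 - 637 = 25.

ΔQ = 25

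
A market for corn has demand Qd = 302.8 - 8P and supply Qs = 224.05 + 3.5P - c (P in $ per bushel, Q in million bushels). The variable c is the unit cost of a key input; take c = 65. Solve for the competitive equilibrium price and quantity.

With c = 65, supply is Qs = 159.05 + 3.5P.
Set Qd = Qs: 302.8 - 8P = 159.05 + 3.5P, so 143.75 = 11.5P and P* = 12.5.
Substitute back: Q* = 302.8 - 8(12.5) = 202.8.

P* = 12.5, Q* = 202.8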